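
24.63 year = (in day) 8990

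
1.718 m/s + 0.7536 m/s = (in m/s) 2.472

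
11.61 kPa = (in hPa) 116.1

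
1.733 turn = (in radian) 10.89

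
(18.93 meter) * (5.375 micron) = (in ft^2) 0.001095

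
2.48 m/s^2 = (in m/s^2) 2.48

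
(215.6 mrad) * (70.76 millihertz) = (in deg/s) 0.8741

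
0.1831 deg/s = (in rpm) 0.03052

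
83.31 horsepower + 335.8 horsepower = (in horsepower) 419.1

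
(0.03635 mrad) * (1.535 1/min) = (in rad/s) 9.3e-07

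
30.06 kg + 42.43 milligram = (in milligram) 3.006e+07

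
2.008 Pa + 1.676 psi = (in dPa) 1.156e+05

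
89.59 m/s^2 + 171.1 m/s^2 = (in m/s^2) 260.7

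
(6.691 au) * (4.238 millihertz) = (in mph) 9.489e+09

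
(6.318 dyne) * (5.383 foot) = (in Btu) 9.825e-08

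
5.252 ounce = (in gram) 148.9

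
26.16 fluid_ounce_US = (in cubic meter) 0.0007736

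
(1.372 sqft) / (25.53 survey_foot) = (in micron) 1.638e+04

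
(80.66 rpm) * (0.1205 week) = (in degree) 3.527e+07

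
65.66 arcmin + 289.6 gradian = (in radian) 4.568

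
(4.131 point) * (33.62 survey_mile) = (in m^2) 78.85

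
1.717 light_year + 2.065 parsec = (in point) 2.267e+20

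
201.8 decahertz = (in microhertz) 2.018e+09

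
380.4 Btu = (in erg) 4.013e+12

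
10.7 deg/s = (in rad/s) 0.1868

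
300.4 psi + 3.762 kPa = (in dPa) 2.075e+07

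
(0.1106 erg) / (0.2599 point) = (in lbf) 2.712e-05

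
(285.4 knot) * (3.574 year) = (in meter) 1.655e+10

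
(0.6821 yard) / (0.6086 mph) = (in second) 2.292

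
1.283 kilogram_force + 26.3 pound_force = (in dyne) 1.296e+07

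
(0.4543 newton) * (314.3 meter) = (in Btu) 0.1353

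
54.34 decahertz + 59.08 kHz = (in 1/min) 3.577e+06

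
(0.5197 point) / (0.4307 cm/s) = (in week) 7.038e-08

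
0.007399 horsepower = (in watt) 5.517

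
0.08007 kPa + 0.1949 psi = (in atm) 0.01405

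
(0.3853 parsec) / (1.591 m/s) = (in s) 7.473e+15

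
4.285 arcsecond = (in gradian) 0.001323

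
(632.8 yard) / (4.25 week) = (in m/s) 0.0002251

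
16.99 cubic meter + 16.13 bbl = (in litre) 1.955e+04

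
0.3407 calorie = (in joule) 1.425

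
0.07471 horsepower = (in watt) 55.71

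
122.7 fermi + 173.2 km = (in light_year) 1.831e-11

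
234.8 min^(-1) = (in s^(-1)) 3.913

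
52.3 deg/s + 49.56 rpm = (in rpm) 58.28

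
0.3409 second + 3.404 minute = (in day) 0.002368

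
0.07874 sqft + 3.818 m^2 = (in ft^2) 41.18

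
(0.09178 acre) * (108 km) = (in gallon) 1.06e+10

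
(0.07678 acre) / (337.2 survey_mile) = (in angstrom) 5.726e+06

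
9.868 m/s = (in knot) 19.18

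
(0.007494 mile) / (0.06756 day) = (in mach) 6.068e-06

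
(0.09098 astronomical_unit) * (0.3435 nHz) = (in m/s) 4.675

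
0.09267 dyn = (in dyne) 0.09267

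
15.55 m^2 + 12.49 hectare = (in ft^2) 1.345e+06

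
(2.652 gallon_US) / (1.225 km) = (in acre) 2.025e-09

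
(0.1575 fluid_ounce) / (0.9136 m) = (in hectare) 5.098e-10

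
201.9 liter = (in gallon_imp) 44.41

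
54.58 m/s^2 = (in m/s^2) 54.58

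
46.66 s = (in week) 7.715e-05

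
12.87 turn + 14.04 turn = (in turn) 26.91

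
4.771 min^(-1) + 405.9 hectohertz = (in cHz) 4.059e+06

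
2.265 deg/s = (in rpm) 0.3775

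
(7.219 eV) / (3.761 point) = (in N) 8.717e-16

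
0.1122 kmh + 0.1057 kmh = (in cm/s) 6.053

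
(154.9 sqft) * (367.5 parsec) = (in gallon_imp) 3.59e+22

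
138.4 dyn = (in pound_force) 0.0003111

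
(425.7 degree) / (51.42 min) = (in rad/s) 0.002408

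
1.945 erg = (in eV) 1.214e+12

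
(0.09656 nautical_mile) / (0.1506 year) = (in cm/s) 0.003765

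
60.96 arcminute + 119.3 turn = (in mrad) 7.496e+05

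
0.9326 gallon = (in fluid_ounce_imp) 124.2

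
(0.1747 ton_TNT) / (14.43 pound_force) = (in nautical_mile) 6149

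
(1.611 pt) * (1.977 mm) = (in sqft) 1.209e-05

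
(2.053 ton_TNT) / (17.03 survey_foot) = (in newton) 1.655e+09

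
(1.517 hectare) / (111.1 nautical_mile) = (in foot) 0.2419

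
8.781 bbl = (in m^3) 1.396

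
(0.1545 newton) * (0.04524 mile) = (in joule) 11.25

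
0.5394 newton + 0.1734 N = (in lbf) 0.1602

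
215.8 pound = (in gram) 9.789e+04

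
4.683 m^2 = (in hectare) 0.0004683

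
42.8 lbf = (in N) 190.4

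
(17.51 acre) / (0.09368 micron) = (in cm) 7.564e+13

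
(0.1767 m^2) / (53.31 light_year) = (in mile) 2.177e-22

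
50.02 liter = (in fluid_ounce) 1691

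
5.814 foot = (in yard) 1.938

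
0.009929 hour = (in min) 0.5957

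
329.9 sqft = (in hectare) 0.003065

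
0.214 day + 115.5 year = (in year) 115.5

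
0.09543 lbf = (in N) 0.4245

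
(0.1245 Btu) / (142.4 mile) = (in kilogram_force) 5.845e-05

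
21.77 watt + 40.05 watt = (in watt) 61.82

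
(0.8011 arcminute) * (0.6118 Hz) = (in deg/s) 0.008169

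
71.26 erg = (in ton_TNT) 1.703e-15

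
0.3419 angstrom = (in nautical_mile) 1.846e-14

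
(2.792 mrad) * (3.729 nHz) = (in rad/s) 1.041e-11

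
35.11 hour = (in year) 0.004008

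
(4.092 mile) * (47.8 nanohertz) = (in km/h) 0.001133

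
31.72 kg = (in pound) 69.93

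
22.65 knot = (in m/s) 11.65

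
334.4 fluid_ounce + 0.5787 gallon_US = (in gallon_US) 3.191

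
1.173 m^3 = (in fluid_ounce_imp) 4.128e+04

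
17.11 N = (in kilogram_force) 1.745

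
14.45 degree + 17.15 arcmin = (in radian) 0.2572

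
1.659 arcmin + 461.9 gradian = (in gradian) 461.9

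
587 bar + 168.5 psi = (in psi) 8682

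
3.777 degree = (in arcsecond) 1.36e+04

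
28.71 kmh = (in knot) 15.5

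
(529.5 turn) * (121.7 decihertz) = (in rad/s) 4.049e+04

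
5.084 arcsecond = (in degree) 0.001412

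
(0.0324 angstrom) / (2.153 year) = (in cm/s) 4.772e-18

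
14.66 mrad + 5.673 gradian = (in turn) 0.01652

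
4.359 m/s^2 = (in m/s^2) 4.359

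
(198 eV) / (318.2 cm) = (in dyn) 9.97e-13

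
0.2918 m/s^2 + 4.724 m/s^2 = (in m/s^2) 5.016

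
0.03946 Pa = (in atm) 3.894e-07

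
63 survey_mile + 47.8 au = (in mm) 7.151e+15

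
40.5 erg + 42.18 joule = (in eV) 2.633e+20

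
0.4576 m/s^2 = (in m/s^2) 0.4576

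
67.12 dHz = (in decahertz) 0.6712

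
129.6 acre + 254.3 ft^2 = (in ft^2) 5.646e+06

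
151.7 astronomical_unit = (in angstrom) 2.269e+23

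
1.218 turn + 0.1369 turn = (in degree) 487.8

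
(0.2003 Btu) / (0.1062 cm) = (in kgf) 2.029e+04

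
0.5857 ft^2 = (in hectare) 5.441e-06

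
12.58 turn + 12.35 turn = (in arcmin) 5.385e+05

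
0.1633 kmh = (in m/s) 0.04536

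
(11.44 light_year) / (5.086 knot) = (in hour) 1.149e+13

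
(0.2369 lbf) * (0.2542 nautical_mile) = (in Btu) 0.4702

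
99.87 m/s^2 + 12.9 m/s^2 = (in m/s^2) 112.8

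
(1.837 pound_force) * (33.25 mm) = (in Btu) 0.0002575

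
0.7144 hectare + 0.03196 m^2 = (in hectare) 0.7144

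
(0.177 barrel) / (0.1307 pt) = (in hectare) 0.06103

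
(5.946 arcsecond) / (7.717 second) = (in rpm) 3.567e-05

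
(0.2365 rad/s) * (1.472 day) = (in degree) 1.723e+06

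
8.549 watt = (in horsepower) 0.01146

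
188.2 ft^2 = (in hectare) 0.001748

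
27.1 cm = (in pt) 768.2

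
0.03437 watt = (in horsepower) 4.609e-05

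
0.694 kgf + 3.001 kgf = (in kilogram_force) 3.695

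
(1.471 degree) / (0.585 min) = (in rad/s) 0.0007314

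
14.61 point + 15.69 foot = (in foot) 15.71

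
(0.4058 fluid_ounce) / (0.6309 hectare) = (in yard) 2.08e-09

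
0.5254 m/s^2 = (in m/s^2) 0.5254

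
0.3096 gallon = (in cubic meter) 0.001172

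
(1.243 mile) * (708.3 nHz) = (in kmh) 0.005101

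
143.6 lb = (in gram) 6.514e+04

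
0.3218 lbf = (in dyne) 1.431e+05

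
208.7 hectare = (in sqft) 2.246e+07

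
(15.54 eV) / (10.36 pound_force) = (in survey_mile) 3.357e-23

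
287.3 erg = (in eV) 1.793e+14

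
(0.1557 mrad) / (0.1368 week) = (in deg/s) 1.078e-07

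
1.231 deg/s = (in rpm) 0.2052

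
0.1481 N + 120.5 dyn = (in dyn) 1.493e+04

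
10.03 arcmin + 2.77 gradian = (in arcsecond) 9577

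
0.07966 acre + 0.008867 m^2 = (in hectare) 0.03224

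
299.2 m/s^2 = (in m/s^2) 299.2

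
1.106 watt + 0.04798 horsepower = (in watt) 36.88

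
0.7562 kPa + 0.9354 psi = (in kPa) 7.206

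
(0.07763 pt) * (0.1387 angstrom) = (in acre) 9.386e-20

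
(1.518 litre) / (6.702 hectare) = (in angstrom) 226.5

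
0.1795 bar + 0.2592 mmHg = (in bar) 0.1798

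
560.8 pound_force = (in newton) 2495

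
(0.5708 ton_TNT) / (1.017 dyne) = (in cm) 2.348e+16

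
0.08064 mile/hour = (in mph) 0.08064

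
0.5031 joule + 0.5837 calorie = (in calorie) 0.7039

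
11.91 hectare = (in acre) 29.43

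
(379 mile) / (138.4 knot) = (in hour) 2.38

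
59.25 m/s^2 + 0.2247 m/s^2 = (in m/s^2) 59.47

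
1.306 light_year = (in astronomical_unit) 8.259e+04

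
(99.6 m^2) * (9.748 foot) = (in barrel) 1861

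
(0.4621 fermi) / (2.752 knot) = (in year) 1.035e-23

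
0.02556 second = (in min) 0.000426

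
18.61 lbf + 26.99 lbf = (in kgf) 20.68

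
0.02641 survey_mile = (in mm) 4.25e+04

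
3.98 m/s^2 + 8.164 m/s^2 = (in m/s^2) 12.14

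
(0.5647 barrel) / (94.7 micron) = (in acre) 0.2343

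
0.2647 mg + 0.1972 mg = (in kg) 4.619e-07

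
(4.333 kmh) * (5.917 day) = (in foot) 2.019e+06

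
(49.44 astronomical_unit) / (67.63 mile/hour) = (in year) 7757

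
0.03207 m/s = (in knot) 0.06234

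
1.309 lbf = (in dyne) 5.823e+05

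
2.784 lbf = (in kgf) 1.263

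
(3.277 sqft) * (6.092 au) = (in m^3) 2.775e+11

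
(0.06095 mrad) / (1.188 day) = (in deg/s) 3.402e-08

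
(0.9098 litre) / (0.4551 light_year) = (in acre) 5.222e-23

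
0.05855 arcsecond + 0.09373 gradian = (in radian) 0.001473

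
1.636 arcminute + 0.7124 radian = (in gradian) 45.38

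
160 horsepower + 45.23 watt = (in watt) 1.194e+05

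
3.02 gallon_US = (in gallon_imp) 2.515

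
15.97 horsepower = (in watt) 1.191e+04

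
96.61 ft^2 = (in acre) 0.002218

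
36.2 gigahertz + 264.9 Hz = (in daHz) 3.62e+09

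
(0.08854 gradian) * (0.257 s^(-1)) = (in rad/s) 0.0003574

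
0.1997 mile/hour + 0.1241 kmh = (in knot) 0.2405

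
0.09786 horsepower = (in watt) 72.97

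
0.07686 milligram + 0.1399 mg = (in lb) 4.779e-07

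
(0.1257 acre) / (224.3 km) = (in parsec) 7.35e-20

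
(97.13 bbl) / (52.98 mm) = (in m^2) 291.5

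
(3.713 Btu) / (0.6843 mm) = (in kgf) 5.838e+05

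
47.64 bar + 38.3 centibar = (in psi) 696.5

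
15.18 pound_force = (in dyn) 6.752e+06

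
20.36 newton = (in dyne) 2.036e+06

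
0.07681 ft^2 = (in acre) 1.763e-06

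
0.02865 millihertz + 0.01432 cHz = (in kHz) 1.718e-07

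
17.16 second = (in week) 2.837e-05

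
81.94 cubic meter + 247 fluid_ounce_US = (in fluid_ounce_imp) 2.884e+06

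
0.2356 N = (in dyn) 2.356e+04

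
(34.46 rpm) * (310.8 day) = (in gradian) 6.169e+09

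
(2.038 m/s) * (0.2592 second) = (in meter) 0.5282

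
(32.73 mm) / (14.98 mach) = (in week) 1.061e-11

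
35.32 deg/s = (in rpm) 5.887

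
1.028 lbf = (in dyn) 4.573e+05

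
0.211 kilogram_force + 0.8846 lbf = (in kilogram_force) 0.6122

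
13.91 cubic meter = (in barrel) 87.49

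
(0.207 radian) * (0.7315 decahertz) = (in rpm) 14.46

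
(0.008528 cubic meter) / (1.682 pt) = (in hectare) 0.001437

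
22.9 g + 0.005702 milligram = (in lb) 0.05049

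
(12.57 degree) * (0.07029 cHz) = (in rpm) 0.001473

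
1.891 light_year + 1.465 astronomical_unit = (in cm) 1.789e+18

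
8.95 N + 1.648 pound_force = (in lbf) 3.66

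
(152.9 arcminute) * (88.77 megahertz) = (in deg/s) 2.262e+08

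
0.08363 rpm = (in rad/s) 0.008758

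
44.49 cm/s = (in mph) 0.9952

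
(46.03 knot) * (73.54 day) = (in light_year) 1.59e-08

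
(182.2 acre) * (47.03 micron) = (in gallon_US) 9161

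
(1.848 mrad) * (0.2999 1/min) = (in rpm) 8.821e-05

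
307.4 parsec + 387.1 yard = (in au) 6.341e+07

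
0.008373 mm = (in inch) 0.0003296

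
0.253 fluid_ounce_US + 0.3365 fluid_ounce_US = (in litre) 0.01743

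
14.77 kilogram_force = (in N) 144.8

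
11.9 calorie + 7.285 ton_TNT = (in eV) 1.902e+29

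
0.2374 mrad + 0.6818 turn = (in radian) 4.284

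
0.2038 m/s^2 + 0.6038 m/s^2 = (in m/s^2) 0.8076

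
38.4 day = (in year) 0.1052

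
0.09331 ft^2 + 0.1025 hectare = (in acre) 0.2533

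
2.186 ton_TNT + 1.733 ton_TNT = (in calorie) 3.919e+09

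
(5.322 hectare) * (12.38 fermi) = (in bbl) 4.144e-09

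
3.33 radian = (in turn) 0.53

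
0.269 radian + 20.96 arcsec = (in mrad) 269.1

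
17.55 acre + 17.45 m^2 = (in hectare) 7.104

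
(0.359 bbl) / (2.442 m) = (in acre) 5.776e-06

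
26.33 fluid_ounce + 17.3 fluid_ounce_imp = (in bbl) 0.007989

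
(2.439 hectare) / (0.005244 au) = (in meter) 3.109e-05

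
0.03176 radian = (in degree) 1.82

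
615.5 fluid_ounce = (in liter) 18.2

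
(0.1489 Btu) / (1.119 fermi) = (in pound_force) 3.156e+16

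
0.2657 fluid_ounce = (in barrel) 4.942e-05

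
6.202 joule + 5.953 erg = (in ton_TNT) 1.482e-09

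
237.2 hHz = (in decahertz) 2372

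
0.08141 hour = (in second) 293.1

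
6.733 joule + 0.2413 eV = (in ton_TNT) 1.609e-09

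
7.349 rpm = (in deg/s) 44.09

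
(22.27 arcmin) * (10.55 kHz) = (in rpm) 652.6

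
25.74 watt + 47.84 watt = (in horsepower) 0.09867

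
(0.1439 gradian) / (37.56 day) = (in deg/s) 3.991e-08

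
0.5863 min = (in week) 5.816e-05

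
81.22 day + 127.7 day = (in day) 208.9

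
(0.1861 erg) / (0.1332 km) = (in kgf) 1.425e-11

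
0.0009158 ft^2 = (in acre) 2.102e-08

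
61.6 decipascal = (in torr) 0.0462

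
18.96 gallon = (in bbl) 0.4514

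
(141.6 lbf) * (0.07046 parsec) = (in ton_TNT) 3.273e+08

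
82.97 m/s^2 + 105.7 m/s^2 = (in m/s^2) 188.7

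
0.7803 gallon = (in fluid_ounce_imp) 104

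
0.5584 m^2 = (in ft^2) 6.011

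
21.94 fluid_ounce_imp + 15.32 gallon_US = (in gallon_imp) 12.89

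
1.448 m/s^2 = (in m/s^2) 1.448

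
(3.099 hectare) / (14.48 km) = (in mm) 2140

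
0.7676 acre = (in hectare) 0.3106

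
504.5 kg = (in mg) 5.045e+08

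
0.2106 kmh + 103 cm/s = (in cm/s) 108.8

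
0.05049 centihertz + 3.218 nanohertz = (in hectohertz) 5.049e-06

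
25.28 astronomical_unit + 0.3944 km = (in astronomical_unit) 25.28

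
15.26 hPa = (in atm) 0.01506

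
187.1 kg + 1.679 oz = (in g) 1.871e+05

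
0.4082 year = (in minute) 2.145e+05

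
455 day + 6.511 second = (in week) 65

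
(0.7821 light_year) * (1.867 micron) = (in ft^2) 1.487e+11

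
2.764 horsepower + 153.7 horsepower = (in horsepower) 156.5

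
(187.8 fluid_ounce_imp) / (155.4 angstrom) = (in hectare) 34.34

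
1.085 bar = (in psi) 15.74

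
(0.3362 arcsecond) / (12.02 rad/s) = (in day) 1.569e-12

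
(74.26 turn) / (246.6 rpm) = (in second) 18.07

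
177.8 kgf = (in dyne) 1.744e+08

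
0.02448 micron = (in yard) 2.677e-08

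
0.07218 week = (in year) 0.001384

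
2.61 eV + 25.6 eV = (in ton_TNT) 1.08e-27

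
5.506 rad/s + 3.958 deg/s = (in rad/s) 5.575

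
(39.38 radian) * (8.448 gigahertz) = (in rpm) 3.177e+12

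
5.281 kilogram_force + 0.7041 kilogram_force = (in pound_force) 13.19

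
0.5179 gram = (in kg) 0.0005179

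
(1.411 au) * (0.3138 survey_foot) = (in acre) 4.989e+06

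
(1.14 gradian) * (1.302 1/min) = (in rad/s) 0.0003886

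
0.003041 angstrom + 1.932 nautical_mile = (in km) 3.578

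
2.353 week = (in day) 16.47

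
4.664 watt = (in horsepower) 0.006255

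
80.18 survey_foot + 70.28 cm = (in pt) 7.127e+04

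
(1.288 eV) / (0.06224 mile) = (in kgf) 2.101e-22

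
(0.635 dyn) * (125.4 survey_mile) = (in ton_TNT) 3.063e-10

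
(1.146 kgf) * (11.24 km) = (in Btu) 119.7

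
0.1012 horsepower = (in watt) 75.46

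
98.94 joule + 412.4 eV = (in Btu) 0.09378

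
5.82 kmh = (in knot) 3.143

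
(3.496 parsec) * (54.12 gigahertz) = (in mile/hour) 1.306e+28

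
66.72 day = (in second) 5.765e+06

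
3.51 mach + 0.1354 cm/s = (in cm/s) 1.195e+05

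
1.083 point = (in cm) 0.03821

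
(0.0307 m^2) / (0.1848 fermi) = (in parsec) 0.005384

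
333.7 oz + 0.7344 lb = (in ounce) 345.5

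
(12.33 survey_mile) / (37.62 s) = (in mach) 1.549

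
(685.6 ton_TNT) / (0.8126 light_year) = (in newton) 0.0003731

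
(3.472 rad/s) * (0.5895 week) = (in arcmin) 4.255e+09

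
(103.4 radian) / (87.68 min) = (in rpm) 0.1877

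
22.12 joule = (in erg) 2.212e+08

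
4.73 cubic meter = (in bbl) 29.75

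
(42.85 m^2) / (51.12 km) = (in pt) 2.376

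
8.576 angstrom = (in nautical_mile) 4.631e-13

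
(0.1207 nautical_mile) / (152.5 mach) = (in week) 7.118e-09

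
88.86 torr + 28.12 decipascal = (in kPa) 11.85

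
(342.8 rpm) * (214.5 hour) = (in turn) 4.412e+06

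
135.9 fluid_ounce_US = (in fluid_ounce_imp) 141.5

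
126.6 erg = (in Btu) 1.2e-08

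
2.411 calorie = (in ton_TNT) 2.411e-09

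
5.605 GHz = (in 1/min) 3.363e+11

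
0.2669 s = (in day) 3.089e-06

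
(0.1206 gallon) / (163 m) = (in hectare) 2.801e-10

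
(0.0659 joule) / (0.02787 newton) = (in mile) 0.001469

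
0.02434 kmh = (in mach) 1.986e-05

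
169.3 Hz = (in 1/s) 169.3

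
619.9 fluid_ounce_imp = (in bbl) 0.1108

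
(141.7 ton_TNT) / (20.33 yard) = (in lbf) 7.17e+09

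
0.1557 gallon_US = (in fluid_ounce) 19.93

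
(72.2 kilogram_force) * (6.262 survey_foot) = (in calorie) 323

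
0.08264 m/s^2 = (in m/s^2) 0.08264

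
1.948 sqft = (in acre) 4.472e-05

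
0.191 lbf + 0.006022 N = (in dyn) 8.556e+04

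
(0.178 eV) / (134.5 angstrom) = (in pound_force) 4.767e-13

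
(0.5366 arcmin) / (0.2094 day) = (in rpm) 8.239e-08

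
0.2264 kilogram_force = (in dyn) 2.22e+05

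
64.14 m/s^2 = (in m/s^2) 64.14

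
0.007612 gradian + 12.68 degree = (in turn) 0.03524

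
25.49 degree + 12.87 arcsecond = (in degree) 25.49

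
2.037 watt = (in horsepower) 0.002732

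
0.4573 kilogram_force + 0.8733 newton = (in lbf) 1.204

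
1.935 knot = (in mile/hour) 2.227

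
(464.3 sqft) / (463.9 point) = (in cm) 2.636e+04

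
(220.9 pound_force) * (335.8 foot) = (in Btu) 95.32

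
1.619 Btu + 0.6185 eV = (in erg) 1.708e+10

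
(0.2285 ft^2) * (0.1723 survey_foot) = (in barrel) 0.007012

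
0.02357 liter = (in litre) 0.02357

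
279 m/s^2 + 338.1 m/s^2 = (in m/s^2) 617.1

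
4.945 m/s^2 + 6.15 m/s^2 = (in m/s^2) 11.1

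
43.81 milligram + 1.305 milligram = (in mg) 45.12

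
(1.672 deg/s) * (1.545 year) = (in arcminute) 4.888e+09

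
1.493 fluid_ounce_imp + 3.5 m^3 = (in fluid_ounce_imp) 1.232e+05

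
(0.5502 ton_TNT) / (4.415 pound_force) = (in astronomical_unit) 0.0007836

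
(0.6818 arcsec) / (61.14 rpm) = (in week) 8.536e-13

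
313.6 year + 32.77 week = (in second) 9.91e+09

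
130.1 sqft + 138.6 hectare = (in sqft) 1.492e+07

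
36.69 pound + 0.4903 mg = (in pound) 36.69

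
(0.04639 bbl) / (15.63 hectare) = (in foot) 1.548e-07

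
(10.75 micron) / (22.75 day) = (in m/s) 5.469e-12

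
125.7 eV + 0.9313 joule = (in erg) 9.313e+06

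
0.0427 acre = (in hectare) 0.01728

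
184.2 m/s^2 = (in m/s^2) 184.2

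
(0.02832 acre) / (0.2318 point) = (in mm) 1.402e+09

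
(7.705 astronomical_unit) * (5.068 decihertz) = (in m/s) 5.842e+11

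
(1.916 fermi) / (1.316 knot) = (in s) 2.83e-15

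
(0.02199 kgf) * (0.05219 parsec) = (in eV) 2.168e+33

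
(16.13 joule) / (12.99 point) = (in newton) 3520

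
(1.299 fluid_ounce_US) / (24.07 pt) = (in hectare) 4.524e-07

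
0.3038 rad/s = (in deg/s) 17.41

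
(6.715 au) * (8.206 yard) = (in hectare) 7.538e+08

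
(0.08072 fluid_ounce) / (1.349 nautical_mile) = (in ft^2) 1.028e-08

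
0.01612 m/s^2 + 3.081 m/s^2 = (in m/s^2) 3.097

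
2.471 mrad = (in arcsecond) 509.7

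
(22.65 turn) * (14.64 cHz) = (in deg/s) 1194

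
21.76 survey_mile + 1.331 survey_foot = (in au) 2.341e-07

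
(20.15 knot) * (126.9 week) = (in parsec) 2.578e-08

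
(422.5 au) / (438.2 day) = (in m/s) 1.669e+06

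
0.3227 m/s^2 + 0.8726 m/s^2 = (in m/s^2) 1.195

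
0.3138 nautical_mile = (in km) 0.5812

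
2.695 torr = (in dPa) 3593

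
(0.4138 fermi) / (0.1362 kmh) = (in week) 1.808e-20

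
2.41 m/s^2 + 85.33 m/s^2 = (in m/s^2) 87.74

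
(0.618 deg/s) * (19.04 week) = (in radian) 1.242e+05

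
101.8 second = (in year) 3.228e-06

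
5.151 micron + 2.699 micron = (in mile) 4.878e-09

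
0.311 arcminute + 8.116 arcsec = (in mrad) 0.1298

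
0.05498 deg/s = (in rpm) 0.009163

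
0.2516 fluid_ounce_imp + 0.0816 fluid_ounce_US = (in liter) 0.009562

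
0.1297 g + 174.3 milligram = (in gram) 0.304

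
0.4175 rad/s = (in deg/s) 23.92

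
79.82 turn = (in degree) 2.874e+04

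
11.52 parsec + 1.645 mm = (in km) 3.555e+14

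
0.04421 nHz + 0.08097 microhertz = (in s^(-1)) 8.101e-08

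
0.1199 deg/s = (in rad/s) 0.002093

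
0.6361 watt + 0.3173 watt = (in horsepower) 0.001279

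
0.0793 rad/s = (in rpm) 0.7573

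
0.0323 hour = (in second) 116.3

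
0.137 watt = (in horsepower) 0.0001837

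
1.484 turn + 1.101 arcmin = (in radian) 9.325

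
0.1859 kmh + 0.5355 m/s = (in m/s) 0.5871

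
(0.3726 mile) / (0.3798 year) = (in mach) 1.47e-07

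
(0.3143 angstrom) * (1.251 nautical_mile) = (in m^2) 7.282e-08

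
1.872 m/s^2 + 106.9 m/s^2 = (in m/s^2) 108.8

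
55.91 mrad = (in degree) 3.203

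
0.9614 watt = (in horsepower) 0.001289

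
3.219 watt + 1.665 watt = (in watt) 4.884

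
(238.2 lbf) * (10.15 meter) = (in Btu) 10.19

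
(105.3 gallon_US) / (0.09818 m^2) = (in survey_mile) 0.002523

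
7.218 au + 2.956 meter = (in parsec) 3.499e-05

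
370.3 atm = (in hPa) 3.752e+05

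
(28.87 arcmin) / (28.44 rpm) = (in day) 3.264e-08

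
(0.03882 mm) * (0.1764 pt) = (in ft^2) 2.6e-08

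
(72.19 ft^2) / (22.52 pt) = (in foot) 2770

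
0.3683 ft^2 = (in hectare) 3.422e-06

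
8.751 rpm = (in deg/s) 52.51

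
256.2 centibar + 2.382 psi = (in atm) 2.691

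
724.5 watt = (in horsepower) 0.9716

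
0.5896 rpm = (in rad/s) 0.06174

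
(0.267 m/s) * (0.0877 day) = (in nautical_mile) 1.092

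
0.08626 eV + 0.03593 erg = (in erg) 0.03593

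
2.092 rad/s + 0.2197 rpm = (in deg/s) 121.2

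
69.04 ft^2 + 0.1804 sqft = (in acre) 0.001589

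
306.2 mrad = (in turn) 0.04873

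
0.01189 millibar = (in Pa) 1.189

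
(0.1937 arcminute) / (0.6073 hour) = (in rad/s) 2.577e-08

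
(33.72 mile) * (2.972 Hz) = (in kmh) 5.806e+05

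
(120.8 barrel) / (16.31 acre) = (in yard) 0.0003182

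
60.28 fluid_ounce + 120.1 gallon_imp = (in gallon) 144.7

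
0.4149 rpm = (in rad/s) 0.04345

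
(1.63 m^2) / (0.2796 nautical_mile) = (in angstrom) 3.148e+07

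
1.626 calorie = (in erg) 6.803e+07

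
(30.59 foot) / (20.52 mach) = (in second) 0.001334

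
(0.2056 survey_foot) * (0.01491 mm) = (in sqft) 1.006e-05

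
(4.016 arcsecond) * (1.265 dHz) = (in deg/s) 0.0001411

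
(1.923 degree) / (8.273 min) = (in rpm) 0.0006457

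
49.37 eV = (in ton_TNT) 1.891e-27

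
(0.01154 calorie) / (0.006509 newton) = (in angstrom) 7.418e+10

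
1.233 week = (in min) 1.243e+04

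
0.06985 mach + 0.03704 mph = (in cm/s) 2380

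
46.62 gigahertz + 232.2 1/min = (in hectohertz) 4.662e+08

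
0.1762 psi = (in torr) 9.112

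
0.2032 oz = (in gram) 5.761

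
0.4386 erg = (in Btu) 4.157e-11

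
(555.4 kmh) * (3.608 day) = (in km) 4.809e+04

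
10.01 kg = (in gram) 1.001e+04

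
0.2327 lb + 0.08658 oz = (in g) 108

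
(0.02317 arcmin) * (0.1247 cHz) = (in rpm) 8.026e-08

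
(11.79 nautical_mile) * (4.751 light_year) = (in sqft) 1.056e+22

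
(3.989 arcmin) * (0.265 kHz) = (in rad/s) 0.3075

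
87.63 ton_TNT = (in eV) 2.288e+30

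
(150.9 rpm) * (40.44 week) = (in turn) 6.151e+07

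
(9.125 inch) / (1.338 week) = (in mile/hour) 6.407e-07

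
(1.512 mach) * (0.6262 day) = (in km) 2.785e+04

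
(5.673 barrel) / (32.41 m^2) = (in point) 78.89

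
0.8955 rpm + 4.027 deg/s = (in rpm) 1.567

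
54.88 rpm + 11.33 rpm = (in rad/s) 6.933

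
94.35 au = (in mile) 8.77e+09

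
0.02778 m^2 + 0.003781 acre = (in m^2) 15.33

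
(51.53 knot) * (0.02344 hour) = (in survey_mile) 1.39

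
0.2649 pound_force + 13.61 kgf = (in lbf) 30.27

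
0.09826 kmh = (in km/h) 0.09826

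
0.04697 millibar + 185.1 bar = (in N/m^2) 1.851e+07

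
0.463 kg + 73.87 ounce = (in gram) 2557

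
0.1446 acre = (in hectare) 0.05852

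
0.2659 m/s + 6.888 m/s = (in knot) 13.91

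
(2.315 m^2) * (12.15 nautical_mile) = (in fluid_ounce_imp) 1.833e+09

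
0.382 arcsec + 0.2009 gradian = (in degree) 0.1809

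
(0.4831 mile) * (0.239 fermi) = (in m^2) 1.858e-13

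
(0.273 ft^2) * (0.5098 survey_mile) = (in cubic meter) 20.81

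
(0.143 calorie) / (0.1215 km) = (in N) 0.004924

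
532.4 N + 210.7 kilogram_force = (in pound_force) 584.2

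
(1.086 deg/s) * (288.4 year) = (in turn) 2.744e+07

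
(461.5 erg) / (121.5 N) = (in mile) 2.36e-10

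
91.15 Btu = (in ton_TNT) 2.298e-05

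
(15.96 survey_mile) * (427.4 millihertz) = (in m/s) 1.098e+04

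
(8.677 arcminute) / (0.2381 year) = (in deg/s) 1.926e-08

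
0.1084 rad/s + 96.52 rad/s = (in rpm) 922.7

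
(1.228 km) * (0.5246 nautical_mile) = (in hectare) 119.3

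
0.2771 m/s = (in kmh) 0.9976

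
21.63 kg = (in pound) 47.69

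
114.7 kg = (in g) 1.147e+05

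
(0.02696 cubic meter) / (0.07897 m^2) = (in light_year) 3.609e-17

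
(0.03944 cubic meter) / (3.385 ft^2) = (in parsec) 4.064e-18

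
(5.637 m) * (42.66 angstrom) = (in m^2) 2.405e-08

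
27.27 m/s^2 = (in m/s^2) 27.27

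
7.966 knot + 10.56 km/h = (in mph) 15.73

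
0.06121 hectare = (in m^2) 612.1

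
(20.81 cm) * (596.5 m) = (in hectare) 0.01241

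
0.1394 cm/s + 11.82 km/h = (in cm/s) 328.5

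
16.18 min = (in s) 970.8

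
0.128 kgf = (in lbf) 0.2822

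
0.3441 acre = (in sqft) 1.499e+04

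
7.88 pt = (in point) 7.88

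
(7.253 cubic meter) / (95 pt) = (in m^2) 216.4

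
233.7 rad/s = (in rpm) 2232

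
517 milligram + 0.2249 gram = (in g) 0.7419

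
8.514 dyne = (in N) 8.514e-05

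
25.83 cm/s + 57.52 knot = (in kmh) 107.5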